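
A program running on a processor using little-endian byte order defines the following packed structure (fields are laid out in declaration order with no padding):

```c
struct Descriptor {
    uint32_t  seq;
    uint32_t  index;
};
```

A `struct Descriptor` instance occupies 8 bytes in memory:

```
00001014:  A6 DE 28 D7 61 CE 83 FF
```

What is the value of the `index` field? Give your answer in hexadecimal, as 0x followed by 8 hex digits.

`index` follows `seq` (4 bytes), so it starts at byte offset 4 and occupies 4 bytes.
Bytes at offsets 4..7: 61 CE 83 FF.
Little-endian: lowest address holds the least-significant byte.
Reassemble most-significant byte first: FF 83 CE 61 → 0xFF83CE61.

0xFF83CE61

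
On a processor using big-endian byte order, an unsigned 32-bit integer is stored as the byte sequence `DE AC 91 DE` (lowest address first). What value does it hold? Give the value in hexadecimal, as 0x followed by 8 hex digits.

In big-endian order the high byte comes first in memory.
The bytes are already most-significant first: 0xDEAC91DE.

0xDEAC91DE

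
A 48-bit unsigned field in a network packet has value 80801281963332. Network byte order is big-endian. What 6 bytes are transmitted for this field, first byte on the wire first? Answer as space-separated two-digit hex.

49 7D 03 B5 75 44

80801281963332 in hexadecimal, padded to 48 bits, is 0x497D03B57544.
Split into bytes (most-significant first): 49 7D 03 B5 75 44.
In big-endian order the high byte comes first in memory.
So the memory order matches the most-significant-first order: 49 7D 03 B5 75 44.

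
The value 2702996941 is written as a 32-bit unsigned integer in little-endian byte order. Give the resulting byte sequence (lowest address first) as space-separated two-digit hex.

2702996941 in hexadecimal, padded to 32 bits, is 0xA11C75CD.
Split into bytes (most-significant first): A1 1C 75 CD.
In little-endian order the low byte comes first in memory.
So at ascending addresses the bytes are CD 75 1C A1.

CD 75 1C A1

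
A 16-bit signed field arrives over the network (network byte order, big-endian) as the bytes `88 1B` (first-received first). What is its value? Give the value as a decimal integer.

Big-endian: lowest address holds the most-significant byte.
The bytes are already most-significant first: 0x881B.
Top bit is set, so as a signed 16-bit value this is 0x881B − 2^16 = -30693.

-30693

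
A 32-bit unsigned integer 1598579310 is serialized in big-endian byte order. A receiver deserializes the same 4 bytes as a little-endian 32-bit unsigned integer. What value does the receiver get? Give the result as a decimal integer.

1598579310 in 32-bit hexadecimal is 0x5F48626E.
Stored big-endian, the bytes at ascending addresses are 5F 48 62 6E.
Read back as little-endian, the first byte is least significant, giving 0x6E62485F.
0x6E62485F = 1851934815.

1851934815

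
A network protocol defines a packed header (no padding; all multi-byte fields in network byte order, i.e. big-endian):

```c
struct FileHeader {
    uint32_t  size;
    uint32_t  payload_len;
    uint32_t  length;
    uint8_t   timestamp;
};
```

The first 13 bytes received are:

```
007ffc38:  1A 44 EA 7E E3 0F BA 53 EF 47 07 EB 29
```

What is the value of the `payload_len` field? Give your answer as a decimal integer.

3809458771

`payload_len` follows `size` (4 bytes), so it starts at byte offset 4 and occupies 4 bytes.
Bytes at offsets 4..7: E3 0F BA 53.
In big-endian order the high byte comes first in memory.
The bytes are already most-significant first: 0xE30FBA53.
0xE30FBA53 = 3809458771.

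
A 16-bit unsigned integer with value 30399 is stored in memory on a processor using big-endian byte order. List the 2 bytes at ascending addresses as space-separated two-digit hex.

30399 in hexadecimal, padded to 16 bits, is 0x76BF.
Split into bytes (most-significant first): 76 BF.
In big-endian order the high byte comes first in memory.
So the memory order matches the most-significant-first order: 76 BF.

76 BF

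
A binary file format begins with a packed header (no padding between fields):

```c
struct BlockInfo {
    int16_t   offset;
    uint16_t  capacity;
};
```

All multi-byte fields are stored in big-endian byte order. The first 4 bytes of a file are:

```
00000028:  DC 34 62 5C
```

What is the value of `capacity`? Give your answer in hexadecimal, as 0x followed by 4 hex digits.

`capacity` follows `offset` (2 bytes), so it starts at byte offset 2 and occupies 2 bytes.
Bytes at offsets 2..3: 62 5C.
Big-endian stores the most-significant byte at the lowest address.
The bytes are already most-significant first: 0x625C.

0x625C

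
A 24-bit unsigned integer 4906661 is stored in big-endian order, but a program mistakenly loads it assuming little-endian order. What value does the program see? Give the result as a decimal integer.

10870346

4906661 in 24-bit hexadecimal is 0x4ADEA5.
Stored big-endian, the bytes at ascending addresses are 4A DE A5.
Read back as little-endian, the first byte is least significant, giving 0xA5DE4A.
0xA5DE4A = 10870346.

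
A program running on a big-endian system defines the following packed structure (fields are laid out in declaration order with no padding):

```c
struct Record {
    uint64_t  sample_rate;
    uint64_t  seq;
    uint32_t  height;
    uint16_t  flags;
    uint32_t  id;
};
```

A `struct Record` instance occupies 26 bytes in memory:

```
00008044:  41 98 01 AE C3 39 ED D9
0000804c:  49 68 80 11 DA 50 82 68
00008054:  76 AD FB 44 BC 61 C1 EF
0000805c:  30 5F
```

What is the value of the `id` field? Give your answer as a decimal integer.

`id` follows `sample_rate` (8 B), `seq` (8 B), `height` (4 B), `flags` (2 B), so it starts at offset 8 + 8 + 4 + 2 = 22 and occupies 4 bytes.
Bytes at offsets 22..25: C1 EF 30 5F.
Big-endian stores the most-significant byte at the lowest address.
The bytes are already most-significant first: 0xC1EF305F.
0xC1EF305F = 3253678175.

3253678175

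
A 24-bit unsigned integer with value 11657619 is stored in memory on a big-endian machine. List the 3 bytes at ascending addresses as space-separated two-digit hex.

11657619 in hexadecimal, padded to 24 bits, is 0xB1E193.
Split into bytes (most-significant first): B1 E1 93.
Big-endian stores the most-significant byte at the lowest address.
So the memory order matches the most-significant-first order: B1 E1 93.

B1 E1 93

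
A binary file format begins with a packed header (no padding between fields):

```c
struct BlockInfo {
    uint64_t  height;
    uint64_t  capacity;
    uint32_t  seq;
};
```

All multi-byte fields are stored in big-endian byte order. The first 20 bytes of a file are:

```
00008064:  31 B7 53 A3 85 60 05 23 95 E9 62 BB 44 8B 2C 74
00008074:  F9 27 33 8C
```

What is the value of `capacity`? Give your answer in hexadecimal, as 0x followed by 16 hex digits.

`capacity` follows `height` (8 bytes), so it starts at byte offset 8 and occupies 8 bytes.
Bytes at offsets 8..15: 95 E9 62 BB 44 8B 2C 74.
In big-endian order the high byte comes first in memory.
The bytes are already most-significant first: 0x95E962BB448B2C74.

0x95E962BB448B2C74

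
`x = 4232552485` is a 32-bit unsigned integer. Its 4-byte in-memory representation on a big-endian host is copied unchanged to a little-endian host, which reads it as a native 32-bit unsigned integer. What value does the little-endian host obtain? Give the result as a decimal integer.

631261180

4232552485 in 32-bit hexadecimal is 0xFC47A025.
Stored big-endian, the bytes at ascending addresses are FC 47 A0 25.
Read back as little-endian, the first byte is least significant, giving 0x25A047FC.
0x25A047FC = 631261180.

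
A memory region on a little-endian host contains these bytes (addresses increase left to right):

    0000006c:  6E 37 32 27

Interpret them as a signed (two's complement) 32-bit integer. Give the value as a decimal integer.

657602414

In little-endian order the low byte comes first in memory.
Reassemble most-significant byte first: 27 32 37 6E → 0x2732376E.
0x2732376E = 657602414.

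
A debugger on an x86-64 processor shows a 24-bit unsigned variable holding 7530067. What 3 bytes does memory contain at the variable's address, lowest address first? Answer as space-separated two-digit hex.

53 E6 72

7530067 in hexadecimal, padded to 24 bits, is 0x72E653.
Split into bytes (most-significant first): 72 E6 53.
Little-endian: lowest address holds the least-significant byte.
So at ascending addresses the bytes are 53 E6 72.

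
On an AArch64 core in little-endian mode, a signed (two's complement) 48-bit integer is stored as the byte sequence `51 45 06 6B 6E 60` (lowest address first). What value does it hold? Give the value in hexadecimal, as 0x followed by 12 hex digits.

Little-endian stores the least-significant byte at the lowest address.
Reassemble most-significant byte first: 60 6E 6B 06 45 51 → 0x606E6B064551.

0x606E6B064551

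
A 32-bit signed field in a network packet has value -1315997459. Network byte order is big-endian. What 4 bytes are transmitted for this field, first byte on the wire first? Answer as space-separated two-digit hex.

B1 8F 78 ED

Two's complement of -1315997459 in 32 bits: 1315997459 = 0x4E708713; invert → 0xB18F78EC; add 1 → 0xB18F78ED.
Split into bytes (most-significant first): B1 8F 78 ED.
Big-endian stores the most-significant byte at the lowest address.
So the memory order matches the most-significant-first order: B1 8F 78 ED.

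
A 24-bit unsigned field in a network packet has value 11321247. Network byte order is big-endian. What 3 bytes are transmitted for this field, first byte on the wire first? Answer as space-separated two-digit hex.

11321247 in hexadecimal, padded to 24 bits, is 0xACBF9F.
Split into bytes (most-significant first): AC BF 9F.
In big-endian order the high byte comes first in memory.
So the memory order matches the most-significant-first order: AC BF 9F.

AC BF 9F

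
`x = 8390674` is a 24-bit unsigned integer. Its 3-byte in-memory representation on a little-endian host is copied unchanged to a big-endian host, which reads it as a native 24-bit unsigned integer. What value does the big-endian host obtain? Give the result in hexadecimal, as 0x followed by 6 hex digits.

8390674 in 24-bit hexadecimal is 0x800812.
Stored little-endian, the bytes at ascending addresses are 12 08 80.
Read back as big-endian, the last byte is least significant, giving 0x120880.

0x120880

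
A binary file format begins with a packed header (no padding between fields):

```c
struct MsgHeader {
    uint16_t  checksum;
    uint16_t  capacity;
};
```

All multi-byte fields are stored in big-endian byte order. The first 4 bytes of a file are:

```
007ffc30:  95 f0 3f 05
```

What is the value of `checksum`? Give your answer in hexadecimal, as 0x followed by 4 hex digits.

0x95F0

`checksum` is the first field, at byte offset 0, occupying 2 bytes.
Bytes at offsets 0..1: 95 F0.
Big-endian: lowest address holds the most-significant byte.
The bytes are already most-significant first: 0x95F0.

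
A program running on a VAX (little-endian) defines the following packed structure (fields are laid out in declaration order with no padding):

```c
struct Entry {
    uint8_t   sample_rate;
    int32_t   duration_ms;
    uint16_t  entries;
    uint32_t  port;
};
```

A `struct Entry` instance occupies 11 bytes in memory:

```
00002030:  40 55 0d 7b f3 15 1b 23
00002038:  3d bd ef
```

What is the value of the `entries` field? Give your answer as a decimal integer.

6933

`entries` follows `sample_rate` (1 B), `duration_ms` (4 B), so it starts at offset 1 + 4 = 5 and occupies 2 bytes.
Bytes at offsets 5..6: 15 1B.
Little-endian: lowest address holds the least-significant byte.
Reassemble most-significant byte first: 1B 15 → 0x1B15.
0x1B15 = 6933.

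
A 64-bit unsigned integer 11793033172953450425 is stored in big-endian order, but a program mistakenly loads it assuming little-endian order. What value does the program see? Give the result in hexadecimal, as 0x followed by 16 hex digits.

11793033172953450425 in 64-bit hexadecimal is 0xA3A945304A49C7B9.
Stored big-endian, the bytes at ascending addresses are A3 A9 45 30 4A 49 C7 B9.
Read back as little-endian, the first byte is least significant, giving 0xB9C7494A3045A9A3.

0xB9C7494A3045A9A3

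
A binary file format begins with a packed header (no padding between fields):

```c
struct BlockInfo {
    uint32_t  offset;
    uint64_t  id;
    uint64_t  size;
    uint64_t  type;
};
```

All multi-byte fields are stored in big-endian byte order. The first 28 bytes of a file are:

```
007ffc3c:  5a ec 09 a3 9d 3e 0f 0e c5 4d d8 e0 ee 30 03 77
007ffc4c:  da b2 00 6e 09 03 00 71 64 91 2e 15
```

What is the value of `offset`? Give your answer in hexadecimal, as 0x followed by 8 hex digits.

`offset` is the first field, at byte offset 0, occupying 4 bytes.
Bytes at offsets 0..3: 5A EC 09 A3.
Big-endian: lowest address holds the most-significant byte.
The bytes are already most-significant first: 0x5AEC09A3.

0x5AEC09A3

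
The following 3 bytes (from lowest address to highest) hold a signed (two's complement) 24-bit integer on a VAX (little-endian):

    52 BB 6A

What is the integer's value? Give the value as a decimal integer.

Little-endian stores the least-significant byte at the lowest address.
Reassemble most-significant byte first: 6A BB 52 → 0x6ABB52.
0x6ABB52 = 6994770.

6994770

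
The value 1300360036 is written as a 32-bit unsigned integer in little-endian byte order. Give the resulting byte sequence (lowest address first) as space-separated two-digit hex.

1300360036 in hexadecimal, padded to 32 bits, is 0x4D81EB64.
Split into bytes (most-significant first): 4D 81 EB 64.
Little-endian stores the least-significant byte at the lowest address.
So at ascending addresses the bytes are 64 EB 81 4D.

64 EB 81 4D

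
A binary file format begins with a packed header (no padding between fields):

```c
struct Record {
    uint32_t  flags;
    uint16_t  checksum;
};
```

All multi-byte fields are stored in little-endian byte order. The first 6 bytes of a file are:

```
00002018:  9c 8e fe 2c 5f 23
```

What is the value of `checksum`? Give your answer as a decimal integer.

`checksum` follows `flags` (4 bytes), so it starts at byte offset 4 and occupies 2 bytes.
Bytes at offsets 4..5: 5F 23.
Little-endian: lowest address holds the least-significant byte.
Reassemble most-significant byte first: 23 5F → 0x235F.
0x235F = 9055.

9055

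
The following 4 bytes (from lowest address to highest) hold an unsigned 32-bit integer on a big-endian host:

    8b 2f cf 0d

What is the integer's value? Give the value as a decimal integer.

In big-endian order the high byte comes first in memory.
The bytes are already most-significant first: 0x8B2FCF0D.
0x8B2FCF0D = 2335166221.

2335166221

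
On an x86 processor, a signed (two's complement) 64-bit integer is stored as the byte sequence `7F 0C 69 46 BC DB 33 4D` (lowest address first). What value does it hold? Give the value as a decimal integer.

Little-endian stores the least-significant byte at the lowest address.
Reassemble most-significant byte first: 4D 33 DB BC 46 69 0C 7F → 0x4D33DBBC46690C7F.
0x4D33DBBC46690C7F = 5563031566414318719.

5563031566414318719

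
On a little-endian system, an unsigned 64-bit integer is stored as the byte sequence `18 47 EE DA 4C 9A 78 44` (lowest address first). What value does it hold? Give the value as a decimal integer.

Little-endian: lowest address holds the least-significant byte.
Reassemble most-significant byte first: 44 78 9A 4C DA EE 47 18 → 0x44789A4CDAEE4718.
0x44789A4CDAEE4718 = 4933863046665619224.

4933863046665619224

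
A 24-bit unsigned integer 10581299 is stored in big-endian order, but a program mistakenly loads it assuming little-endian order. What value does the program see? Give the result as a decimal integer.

10581299 in 24-bit hexadecimal is 0xA17533.
Stored big-endian, the bytes at ascending addresses are A1 75 33.
Read back as little-endian, the first byte is least significant, giving 0x3375A1.
0x3375A1 = 3372449.

3372449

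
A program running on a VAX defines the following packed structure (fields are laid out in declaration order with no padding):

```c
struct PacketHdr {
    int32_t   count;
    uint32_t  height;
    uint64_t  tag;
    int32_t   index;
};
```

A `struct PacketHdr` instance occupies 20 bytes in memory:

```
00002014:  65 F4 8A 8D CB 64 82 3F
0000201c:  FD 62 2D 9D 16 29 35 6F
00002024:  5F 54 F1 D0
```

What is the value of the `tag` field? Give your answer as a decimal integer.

8013356289078682365

`tag` follows `count` (4 B), `height` (4 B), so it starts at offset 4 + 4 = 8 and occupies 8 bytes.
Bytes at offsets 8..15: FD 62 2D 9D 16 29 35 6F.
In little-endian order the low byte comes first in memory.
Reassemble most-significant byte first: 6F 35 29 16 9D 2D 62 FD → 0x6F3529169D2D62FD.
0x6F3529169D2D62FD = 8013356289078682365.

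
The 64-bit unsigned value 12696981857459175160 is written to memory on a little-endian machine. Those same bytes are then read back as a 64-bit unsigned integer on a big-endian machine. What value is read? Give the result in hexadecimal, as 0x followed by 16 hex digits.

0xF8FE6E55BABD34B0

12696981857459175160 in 64-bit hexadecimal is 0xB034BDBA556EFEF8.
Stored little-endian, the bytes at ascending addresses are F8 FE 6E 55 BA BD 34 B0.
Read back as big-endian, the last byte is least significant, giving 0xF8FE6E55BABD34B0.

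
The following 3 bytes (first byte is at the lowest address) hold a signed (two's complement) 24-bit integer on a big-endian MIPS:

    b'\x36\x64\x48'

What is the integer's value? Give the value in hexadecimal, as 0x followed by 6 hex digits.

0x366448

Big-endian: lowest address holds the most-significant byte.
The bytes are already most-significant first: 0x366448.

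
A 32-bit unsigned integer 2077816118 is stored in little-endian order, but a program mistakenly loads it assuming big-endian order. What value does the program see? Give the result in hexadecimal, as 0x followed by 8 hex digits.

0x36F5D87B

2077816118 in 32-bit hexadecimal is 0x7BD8F536.
Stored little-endian, the bytes at ascending addresses are 36 F5 D8 7B.
Read back as big-endian, the last byte is least significant, giving 0x36F5D87B.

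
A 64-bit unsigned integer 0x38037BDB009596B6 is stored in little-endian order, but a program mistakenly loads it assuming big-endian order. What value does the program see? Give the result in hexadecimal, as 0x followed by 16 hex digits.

Stored little-endian, the bytes at ascending addresses are B6 96 95 00 DB 7B 03 38.
Read back as big-endian, the last byte is least significant, giving 0xB6969500DB7B0338.

0xB6969500DB7B0338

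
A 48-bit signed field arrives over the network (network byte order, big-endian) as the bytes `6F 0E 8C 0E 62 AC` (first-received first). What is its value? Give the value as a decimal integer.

122108269978284

Big-endian stores the most-significant byte at the lowest address.
The bytes are already most-significant first: 0x6F0E8C0E62AC.
0x6F0E8C0E62AC = 122108269978284.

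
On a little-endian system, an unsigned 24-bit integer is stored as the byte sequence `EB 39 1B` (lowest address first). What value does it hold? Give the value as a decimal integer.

1784299

In little-endian order the low byte comes first in memory.
Reassemble most-significant byte first: 1B 39 EB → 0x1B39EB.
0x1B39EB = 1784299.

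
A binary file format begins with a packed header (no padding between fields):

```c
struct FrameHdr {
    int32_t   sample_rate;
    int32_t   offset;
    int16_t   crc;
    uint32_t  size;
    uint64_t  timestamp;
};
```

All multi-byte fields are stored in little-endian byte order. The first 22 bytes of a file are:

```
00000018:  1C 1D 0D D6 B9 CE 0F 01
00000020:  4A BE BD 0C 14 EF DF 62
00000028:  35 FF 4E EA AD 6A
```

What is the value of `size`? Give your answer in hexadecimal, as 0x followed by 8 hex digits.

`size` follows `sample_rate` (4 B), `offset` (4 B), `crc` (2 B), so it starts at offset 4 + 4 + 2 = 10 and occupies 4 bytes.
Bytes at offsets 10..13: BD 0C 14 EF.
Little-endian stores the least-significant byte at the lowest address.
Reassemble most-significant byte first: EF 14 0C BD → 0xEF140CBD.

0xEF140CBD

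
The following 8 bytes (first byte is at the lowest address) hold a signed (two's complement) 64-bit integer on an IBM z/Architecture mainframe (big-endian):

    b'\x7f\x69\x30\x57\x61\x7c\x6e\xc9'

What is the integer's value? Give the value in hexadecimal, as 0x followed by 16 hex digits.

0x7F693057617C6EC9

Big-endian stores the most-significant byte at the lowest address.
The bytes are already most-significant first: 0x7F693057617C6EC9.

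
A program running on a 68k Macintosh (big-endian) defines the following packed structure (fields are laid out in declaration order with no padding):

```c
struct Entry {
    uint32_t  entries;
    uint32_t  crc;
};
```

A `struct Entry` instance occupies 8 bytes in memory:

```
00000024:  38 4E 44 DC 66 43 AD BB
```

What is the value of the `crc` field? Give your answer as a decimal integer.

1715711419

`crc` follows `entries` (4 bytes), so it starts at byte offset 4 and occupies 4 bytes.
Bytes at offsets 4..7: 66 43 AD BB.
Big-endian stores the most-significant byte at the lowest address.
The bytes are already most-significant first: 0x6643ADBB.
0x6643ADBB = 1715711419.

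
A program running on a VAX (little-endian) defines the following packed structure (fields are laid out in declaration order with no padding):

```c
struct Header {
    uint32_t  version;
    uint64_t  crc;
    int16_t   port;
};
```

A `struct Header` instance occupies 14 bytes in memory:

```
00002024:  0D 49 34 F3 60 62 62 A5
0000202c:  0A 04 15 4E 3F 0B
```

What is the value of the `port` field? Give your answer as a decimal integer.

2879

`port` follows `version` (4 B), `crc` (8 B), so it starts at offset 4 + 8 = 12 and occupies 2 bytes.
Bytes at offsets 12..13: 3F 0B.
Little-endian stores the least-significant byte at the lowest address.
Reassemble most-significant byte first: 0B 3F → 0x0B3F.
0x0B3F = 2879.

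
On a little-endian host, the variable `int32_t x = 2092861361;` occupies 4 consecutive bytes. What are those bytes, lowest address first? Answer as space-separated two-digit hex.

2092861361 in hexadecimal, padded to 32 bits, is 0x7CBE87B1.
Split into bytes (most-significant first): 7C BE 87 B1.
Little-endian: lowest address holds the least-significant byte.
So at ascending addresses the bytes are B1 87 BE 7C.

B1 87 BE 7C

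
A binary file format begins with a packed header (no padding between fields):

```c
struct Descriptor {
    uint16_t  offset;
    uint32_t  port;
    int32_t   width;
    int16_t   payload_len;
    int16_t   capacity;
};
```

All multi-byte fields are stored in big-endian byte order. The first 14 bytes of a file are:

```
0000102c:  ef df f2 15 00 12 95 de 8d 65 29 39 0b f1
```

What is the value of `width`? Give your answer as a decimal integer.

-1780576923

`width` follows `offset` (2 B), `port` (4 B), so it starts at offset 2 + 4 = 6 and occupies 4 bytes.
Bytes at offsets 6..9: 95 DE 8D 65.
Big-endian stores the most-significant byte at the lowest address.
The bytes are already most-significant first: 0x95DE8D65.
Top bit is set, so as a signed 32-bit value this is 0x95DE8D65 − 2^32 = -1780576923.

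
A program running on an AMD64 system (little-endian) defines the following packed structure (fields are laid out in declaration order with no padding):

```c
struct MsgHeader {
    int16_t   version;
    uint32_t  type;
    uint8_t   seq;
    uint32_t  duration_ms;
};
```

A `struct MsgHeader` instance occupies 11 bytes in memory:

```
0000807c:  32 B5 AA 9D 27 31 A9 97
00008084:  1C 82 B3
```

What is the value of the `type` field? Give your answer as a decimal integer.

824679850

`type` follows `version` (2 bytes), so it starts at byte offset 2 and occupies 4 bytes.
Bytes at offsets 2..5: AA 9D 27 31.
Little-endian: lowest address holds the least-significant byte.
Reassemble most-significant byte first: 31 27 9D AA → 0x31279DAA.
0x31279DAA = 824679850.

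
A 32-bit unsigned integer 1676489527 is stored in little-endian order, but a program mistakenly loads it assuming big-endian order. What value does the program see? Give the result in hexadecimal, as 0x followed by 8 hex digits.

1676489527 in 32-bit hexadecimal is 0x63ED3337.
Stored little-endian, the bytes at ascending addresses are 37 33 ED 63.
Read back as big-endian, the last byte is least significant, giving 0x3733ED63.

0x3733ED63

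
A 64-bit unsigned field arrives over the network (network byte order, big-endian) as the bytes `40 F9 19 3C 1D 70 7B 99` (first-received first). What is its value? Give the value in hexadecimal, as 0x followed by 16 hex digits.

In big-endian order the high byte comes first in memory.
The bytes are already most-significant first: 0x40F9193C1D707B99.

0x40F9193C1D707B99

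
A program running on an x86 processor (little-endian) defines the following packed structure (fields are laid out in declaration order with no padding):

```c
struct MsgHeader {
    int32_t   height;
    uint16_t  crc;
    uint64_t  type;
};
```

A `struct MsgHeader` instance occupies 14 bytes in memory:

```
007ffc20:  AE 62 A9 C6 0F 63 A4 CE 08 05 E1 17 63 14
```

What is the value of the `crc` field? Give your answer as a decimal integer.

`crc` follows `height` (4 bytes), so it starts at byte offset 4 and occupies 2 bytes.
Bytes at offsets 4..5: 0F 63.
Little-endian stores the least-significant byte at the lowest address.
Reassemble most-significant byte first: 63 0F → 0x630F.
0x630F = 25359.

25359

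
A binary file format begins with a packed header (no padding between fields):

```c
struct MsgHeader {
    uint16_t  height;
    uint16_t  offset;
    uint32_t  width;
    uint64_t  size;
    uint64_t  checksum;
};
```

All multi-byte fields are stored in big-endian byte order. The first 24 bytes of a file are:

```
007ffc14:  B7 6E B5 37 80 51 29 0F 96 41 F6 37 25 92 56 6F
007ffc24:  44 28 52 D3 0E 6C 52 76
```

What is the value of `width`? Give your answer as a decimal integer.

2152802575

`width` follows `height` (2 B), `offset` (2 B), so it starts at offset 2 + 2 = 4 and occupies 4 bytes.
Bytes at offsets 4..7: 80 51 29 0F.
Big-endian stores the most-significant byte at the lowest address.
The bytes are already most-significant first: 0x8051290F.
0x8051290F = 2152802575.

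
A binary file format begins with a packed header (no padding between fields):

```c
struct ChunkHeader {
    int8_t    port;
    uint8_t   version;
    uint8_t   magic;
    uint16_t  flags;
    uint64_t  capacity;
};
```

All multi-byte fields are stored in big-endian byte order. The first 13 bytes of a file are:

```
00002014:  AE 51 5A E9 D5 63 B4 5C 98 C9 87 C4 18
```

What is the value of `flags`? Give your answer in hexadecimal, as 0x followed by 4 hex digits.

`flags` follows `port` (1 B), `version` (1 B), `magic` (1 B), so it starts at offset 1 + 1 + 1 = 3 and occupies 2 bytes.
Bytes at offsets 3..4: E9 D5.
Big-endian: lowest address holds the most-significant byte.
The bytes are already most-significant first: 0xE9D5.

0xE9D5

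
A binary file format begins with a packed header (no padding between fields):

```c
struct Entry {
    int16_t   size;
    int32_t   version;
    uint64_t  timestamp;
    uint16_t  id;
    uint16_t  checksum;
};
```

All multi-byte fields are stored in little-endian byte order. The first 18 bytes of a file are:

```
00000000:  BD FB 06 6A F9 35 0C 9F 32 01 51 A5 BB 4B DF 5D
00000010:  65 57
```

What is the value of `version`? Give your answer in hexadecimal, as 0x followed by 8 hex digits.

0x35F96A06

`version` follows `size` (2 bytes), so it starts at byte offset 2 and occupies 4 bytes.
Bytes at offsets 2..5: 06 6A F9 35.
Little-endian: lowest address holds the least-significant byte.
Reassemble most-significant byte first: 35 F9 6A 06 → 0x35F96A06.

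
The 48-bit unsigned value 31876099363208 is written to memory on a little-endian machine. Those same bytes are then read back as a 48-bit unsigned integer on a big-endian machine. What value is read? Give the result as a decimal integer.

31876099363208 in 48-bit hexadecimal is 0x1CFDBB945188.
Stored little-endian, the bytes at ascending addresses are 88 51 94 BB FD 1C.
Read back as big-endian, the last byte is least significant, giving 0x885194BBFD1C.
0x885194BBFD1C = 149883969076508.

149883969076508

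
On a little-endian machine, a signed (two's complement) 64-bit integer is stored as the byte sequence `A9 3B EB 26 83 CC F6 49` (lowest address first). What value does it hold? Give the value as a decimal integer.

5329672072705293225

Little-endian: lowest address holds the least-significant byte.
Reassemble most-significant byte first: 49 F6 CC 83 26 EB 3B A9 → 0x49F6CC8326EB3BA9.
0x49F6CC8326EB3BA9 = 5329672072705293225.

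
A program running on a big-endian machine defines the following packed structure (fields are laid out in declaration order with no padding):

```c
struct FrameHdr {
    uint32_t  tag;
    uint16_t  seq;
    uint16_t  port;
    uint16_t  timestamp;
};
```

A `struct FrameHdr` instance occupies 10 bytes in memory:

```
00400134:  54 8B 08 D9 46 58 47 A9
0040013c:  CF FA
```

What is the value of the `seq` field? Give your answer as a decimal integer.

18008

`seq` follows `tag` (4 bytes), so it starts at byte offset 4 and occupies 2 bytes.
Bytes at offsets 4..5: 46 58.
Big-endian stores the most-significant byte at the lowest address.
The bytes are already most-significant first: 0x4658.
0x4658 = 18008.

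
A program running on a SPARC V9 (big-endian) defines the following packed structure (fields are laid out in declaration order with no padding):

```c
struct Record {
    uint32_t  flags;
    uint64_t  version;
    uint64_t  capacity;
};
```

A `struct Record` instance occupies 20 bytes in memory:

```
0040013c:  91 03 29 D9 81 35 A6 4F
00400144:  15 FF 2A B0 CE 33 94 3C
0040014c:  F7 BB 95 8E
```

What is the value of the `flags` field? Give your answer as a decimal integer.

`flags` is the first field, at byte offset 0, occupying 4 bytes.
Bytes at offsets 0..3: 91 03 29 D9.
In big-endian order the high byte comes first in memory.
The bytes are already most-significant first: 0x910329D9.
0x910329D9 = 2432903641.

2432903641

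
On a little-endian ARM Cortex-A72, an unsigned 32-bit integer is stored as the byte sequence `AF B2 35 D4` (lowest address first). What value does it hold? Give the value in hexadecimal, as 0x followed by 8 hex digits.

Little-endian: lowest address holds the least-significant byte.
Reassemble most-significant byte first: D4 35 B2 AF → 0xD435B2AF.

0xD435B2AF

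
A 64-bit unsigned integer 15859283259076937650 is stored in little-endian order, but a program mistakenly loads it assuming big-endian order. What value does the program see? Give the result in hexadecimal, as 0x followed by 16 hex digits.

15859283259076937650 in 64-bit hexadecimal is 0xDC177E19199487B2.
Stored little-endian, the bytes at ascending addresses are B2 87 94 19 19 7E 17 DC.
Read back as big-endian, the last byte is least significant, giving 0xB2879419197E17DC.

0xB2879419197E17DC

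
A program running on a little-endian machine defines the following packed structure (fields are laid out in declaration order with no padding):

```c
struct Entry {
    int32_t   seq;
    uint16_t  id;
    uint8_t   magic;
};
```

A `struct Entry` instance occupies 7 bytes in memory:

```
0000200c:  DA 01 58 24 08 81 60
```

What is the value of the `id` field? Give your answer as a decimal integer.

`id` follows `seq` (4 bytes), so it starts at byte offset 4 and occupies 2 bytes.
Bytes at offsets 4..5: 08 81.
In little-endian order the low byte comes first in memory.
Reassemble most-significant byte first: 81 08 → 0x8108.
0x8108 = 33032.

33032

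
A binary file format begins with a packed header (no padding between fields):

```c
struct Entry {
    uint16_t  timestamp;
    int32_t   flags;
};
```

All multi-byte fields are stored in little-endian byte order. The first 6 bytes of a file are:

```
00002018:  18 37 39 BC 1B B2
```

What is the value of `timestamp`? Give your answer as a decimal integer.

`timestamp` is the first field, at byte offset 0, occupying 2 bytes.
Bytes at offsets 0..1: 18 37.
Little-endian: lowest address holds the least-significant byte.
Reassemble most-significant byte first: 37 18 → 0x3718.
0x3718 = 14104.

14104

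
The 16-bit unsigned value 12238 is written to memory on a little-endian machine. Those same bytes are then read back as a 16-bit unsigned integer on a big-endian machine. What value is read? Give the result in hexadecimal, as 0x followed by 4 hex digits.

0xCE2F

12238 in 16-bit hexadecimal is 0x2FCE.
Stored little-endian, the bytes at ascending addresses are CE 2F.
Read back as big-endian, the last byte is least significant, giving 0xCE2F.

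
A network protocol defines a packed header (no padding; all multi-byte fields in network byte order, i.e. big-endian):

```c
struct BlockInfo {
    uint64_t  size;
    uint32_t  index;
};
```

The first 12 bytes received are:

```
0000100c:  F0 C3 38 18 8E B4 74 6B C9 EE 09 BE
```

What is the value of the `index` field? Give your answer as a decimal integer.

3387820478

`index` follows `size` (8 bytes), so it starts at byte offset 8 and occupies 4 bytes.
Bytes at offsets 8..11: C9 EE 09 BE.
Big-endian stores the most-significant byte at the lowest address.
The bytes are already most-significant first: 0xC9EE09BE.
0xC9EE09BE = 3387820478.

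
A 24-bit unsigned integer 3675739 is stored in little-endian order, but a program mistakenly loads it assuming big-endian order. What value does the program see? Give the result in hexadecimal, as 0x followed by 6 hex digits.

3675739 in 24-bit hexadecimal is 0x38165B.
Stored little-endian, the bytes at ascending addresses are 5B 16 38.
Read back as big-endian, the last byte is least significant, giving 0x5B1638.

0x5B1638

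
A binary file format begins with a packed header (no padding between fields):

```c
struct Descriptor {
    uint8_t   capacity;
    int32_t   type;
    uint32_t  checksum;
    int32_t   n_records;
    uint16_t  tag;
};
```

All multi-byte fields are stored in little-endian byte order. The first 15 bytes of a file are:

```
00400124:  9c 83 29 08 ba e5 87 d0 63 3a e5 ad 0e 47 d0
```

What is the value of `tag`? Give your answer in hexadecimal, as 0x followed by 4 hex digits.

0xD047

`tag` follows `capacity` (1 B), `type` (4 B), `checksum` (4 B), `n_records` (4 B), so it starts at offset 1 + 4 + 4 + 4 = 13 and occupies 2 bytes.
Bytes at offsets 13..14: 47 D0.
Little-endian stores the least-significant byte at the lowest address.
Reassemble most-significant byte first: D0 47 → 0xD047.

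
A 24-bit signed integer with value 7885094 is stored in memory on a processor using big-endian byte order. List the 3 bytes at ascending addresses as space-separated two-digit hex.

7885094 in hexadecimal, padded to 24 bits, is 0x785126.
Split into bytes (most-significant first): 78 51 26.
In big-endian order the high byte comes first in memory.
So the memory order matches the most-significant-first order: 78 51 26.

78 51 26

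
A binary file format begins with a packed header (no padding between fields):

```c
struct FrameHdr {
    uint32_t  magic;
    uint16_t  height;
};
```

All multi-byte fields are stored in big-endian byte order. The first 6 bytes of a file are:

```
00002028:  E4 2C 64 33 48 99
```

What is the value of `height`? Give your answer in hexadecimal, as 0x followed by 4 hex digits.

0x4899

`height` follows `magic` (4 bytes), so it starts at byte offset 4 and occupies 2 bytes.
Bytes at offsets 4..5: 48 99.
Big-endian stores the most-significant byte at the lowest address.
The bytes are already most-significant first: 0x4899.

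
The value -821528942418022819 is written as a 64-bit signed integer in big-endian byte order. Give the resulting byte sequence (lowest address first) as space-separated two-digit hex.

Two's complement of -821528942418022819 in 64 bits: 821528942418022819 = 0x0B66A838718751A3; invert → 0xF49957C78E78AE5C; add 1 → 0xF49957C78E78AE5D.
Split into bytes (most-significant first): F4 99 57 C7 8E 78 AE 5D.
Big-endian: lowest address holds the most-significant byte.
So the memory order matches the most-significant-first order: F4 99 57 C7 8E 78 AE 5D.

F4 99 57 C7 8E 78 AE 5D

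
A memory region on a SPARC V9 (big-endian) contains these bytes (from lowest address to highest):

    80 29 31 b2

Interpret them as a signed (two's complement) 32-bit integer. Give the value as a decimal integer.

-2144783950

Big-endian: lowest address holds the most-significant byte.
The bytes are already most-significant first: 0x802931B2.
Top bit is set, so as a signed 32-bit value this is 0x802931B2 − 2^32 = -2144783950.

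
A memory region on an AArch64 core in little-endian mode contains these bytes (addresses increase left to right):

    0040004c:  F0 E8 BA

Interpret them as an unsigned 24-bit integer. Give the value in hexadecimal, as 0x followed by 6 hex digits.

Little-endian stores the least-significant byte at the lowest address.
Reassemble most-significant byte first: BA E8 F0 → 0xBAE8F0.

0xBAE8F0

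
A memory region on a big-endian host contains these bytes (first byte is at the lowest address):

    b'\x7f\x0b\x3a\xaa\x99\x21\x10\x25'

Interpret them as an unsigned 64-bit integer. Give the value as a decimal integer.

9154475171948597285

Big-endian stores the most-significant byte at the lowest address.
The bytes are already most-significant first: 0x7F0B3AAA99211025.
0x7F0B3AAA99211025 = 9154475171948597285.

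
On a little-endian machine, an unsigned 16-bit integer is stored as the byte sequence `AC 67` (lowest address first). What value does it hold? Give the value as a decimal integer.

In little-endian order the low byte comes first in memory.
Reassemble most-significant byte first: 67 AC → 0x67AC.
0x67AC = 26540.

26540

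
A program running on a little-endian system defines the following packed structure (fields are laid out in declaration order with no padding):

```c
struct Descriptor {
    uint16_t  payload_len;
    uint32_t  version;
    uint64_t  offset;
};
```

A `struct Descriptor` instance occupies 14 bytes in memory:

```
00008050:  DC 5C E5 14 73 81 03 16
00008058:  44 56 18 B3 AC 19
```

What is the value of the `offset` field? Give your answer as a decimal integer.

`offset` follows `payload_len` (2 B), `version` (4 B), so it starts at offset 2 + 4 = 6 and occupies 8 bytes.
Bytes at offsets 6..13: 03 16 44 56 18 B3 AC 19.
Little-endian stores the least-significant byte at the lowest address.
Reassemble most-significant byte first: 19 AC B3 18 56 44 16 03 → 0x19ACB31856441603.
0x19ACB31856441603 = 1850050464050320899.

1850050464050320899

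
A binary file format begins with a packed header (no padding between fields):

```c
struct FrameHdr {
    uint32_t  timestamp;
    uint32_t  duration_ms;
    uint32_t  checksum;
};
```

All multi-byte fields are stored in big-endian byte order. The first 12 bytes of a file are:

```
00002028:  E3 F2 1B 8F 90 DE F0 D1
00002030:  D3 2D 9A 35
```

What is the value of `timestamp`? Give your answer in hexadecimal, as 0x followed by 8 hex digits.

`timestamp` is the first field, at byte offset 0, occupying 4 bytes.
Bytes at offsets 0..3: E3 F2 1B 8F.
In big-endian order the high byte comes first in memory.
The bytes are already most-significant first: 0xE3F21B8F.

0xE3F21B8F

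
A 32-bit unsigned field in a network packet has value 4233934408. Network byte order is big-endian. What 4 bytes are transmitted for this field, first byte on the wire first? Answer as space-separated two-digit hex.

4233934408 in hexadecimal, padded to 32 bits, is 0xFC5CB648.
Split into bytes (most-significant first): FC 5C B6 48.
Big-endian: lowest address holds the most-significant byte.
So the memory order matches the most-significant-first order: FC 5C B6 48.

FC 5C B6 48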